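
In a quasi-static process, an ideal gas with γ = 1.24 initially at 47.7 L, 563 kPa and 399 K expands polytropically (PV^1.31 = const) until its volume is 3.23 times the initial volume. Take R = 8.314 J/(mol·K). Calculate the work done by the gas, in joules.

n = P₁V₁/(RT₁) = 563×47.7/(8.314×399) = 8.10 mol.
Polytropic n=1.31: T₂ = T₁(V₁/V₂)^(n−1) = 399×(0.310)^0.31 = 277 K; P₂ = P₁(V₁/V₂)^n = 121 kPa.
W = (P₁V₁−P₂V₂)/(n−1) = (563×47.7−121×154)/0.31 = 26400 J.

26400 J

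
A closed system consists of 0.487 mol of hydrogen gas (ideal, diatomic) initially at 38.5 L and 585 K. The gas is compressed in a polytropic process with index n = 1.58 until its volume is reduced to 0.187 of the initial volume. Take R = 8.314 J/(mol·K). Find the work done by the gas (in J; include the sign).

P₁ = nRT₁/V₁ = 0.487×8.314×585/38.5 = 61.5 kPa.
Polytropic n=1.58: T₂ = T₁(V₁/V₂)^(n−1) = 585×(5.35)^0.58 = 1550 K; P₂ = P₁(V₁/V₂)^n = 870 kPa.
W = (P₁V₁−P₂V₂)/(n−1) = (61.5×38.5−870×7.20)/0.58 = -6720 J.

-6720 J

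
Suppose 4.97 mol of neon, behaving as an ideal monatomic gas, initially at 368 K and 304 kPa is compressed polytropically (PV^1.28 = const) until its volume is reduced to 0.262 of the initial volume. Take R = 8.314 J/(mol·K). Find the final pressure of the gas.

1690 kPa

V₁ = nRT₁/P₁ = 4.97×8.314×368/304 = 50.0 L.
Polytropic n=1.28: T₂ = T₁(V₁/V₂)^(n−1) = 368×(3.82)^0.28 = 535 K; P₂ = P₁(V₁/V₂)^n = 1690 kPa.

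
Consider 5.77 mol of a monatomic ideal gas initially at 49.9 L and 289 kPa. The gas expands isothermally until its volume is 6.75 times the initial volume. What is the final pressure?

T₁ = P₁V₁/(nR) = 289×49.9/(5.77×8.314) = 301 K.
Isothermal: T stays 301 K; PV = const ⇒ V₂ = 337 L, P₂ = 42.8 kPa.

42.8 kPa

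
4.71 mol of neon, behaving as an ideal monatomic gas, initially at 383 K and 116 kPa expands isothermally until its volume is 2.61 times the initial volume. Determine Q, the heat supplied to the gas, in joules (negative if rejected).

V₁ = nRT₁/P₁ = 4.71×8.314×383/116 = 129 L.
Isothermal: T stays 383 K; PV = const ⇒ V₂ = 337 L, P₂ = 44.4 kPa.
ΔU = 0 (ideal gas, T constant).
W = nRT ln(V₂/V₁) = 4.71×8.314×383×ln(2.61) = 14400 J.
Q = ΔU + W = 14400 J.

14400 J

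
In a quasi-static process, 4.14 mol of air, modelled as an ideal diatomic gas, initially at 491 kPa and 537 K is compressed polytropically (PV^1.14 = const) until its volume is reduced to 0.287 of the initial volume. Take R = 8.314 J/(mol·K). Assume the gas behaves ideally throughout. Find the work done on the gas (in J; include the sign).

25200 J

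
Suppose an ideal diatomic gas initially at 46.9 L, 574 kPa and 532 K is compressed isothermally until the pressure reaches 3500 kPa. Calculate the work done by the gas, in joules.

n = P₁V₁/(RT₁) = 574×46.9/(8.314×532) = 6.09 mol.
Isothermal: T stays 532 K; PV = const ⇒ V₂ = 7.69 L, P₂ = 3500 kPa.
W = nRT ln(V₂/V₁) = 6.09×8.314×532×ln(0.164) = -48700 J.

-48700 J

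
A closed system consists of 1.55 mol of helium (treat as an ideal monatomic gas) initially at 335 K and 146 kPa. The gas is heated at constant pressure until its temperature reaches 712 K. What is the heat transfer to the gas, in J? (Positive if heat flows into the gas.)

12100 J

V₁ = nRT₁/P₁ = 1.55×8.314×335/146 = 29.6 L.
Isobaric: P stays 146 kPa; V/T = const ⇒ T₂ = 712 K, V₂ = 62.8 L.
W = PΔV = 146×(62.8−29.6) kPa·L = 4860 J.
ΔU = nCvΔT = 1.55×12.5×(712−335) = 7290 J.
Q = ΔU + W = nCpΔT = 12100 J.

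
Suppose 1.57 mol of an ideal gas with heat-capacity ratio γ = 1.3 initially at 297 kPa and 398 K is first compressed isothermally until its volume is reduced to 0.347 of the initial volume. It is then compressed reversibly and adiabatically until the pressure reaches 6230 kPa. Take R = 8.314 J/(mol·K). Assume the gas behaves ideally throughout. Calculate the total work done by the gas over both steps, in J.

V₁ = nRT₁/P₁ = 1.57×8.314×398/297 = 17.5 L.
Step 1 — Isothermal: T stays 398 K; PV = const ⇒ V₂ = 6.07 L, P₂ = 856 kPa.
ΔU = 0 (ideal gas, T constant).
W = nRT ln(V₂/V₁) = 1.57×8.314×398×ln(0.347) = -5500 J.
Q = ΔU + W = -5500 J.
State after step 1: P = 856 kPa, V = 6.07 L, T = 398 K.
Step 2 — Adiabatic: T₂/T₁ = (P₂/P₁)^((γ−1)/γ) ⇒ T₂ = 398×(7.28)^0.231 = 629 K; V₂ = 1.32 L.
ΔU = nCvΔT = 1.57×27.7×(629−398) = 10100 J.
Q = 0 for an adiabatic process, so W = −ΔU = -10100 J.
Net over both steps: W = -15600 J, Q = -5500 J, ΔU = 10100 J.

-15600 J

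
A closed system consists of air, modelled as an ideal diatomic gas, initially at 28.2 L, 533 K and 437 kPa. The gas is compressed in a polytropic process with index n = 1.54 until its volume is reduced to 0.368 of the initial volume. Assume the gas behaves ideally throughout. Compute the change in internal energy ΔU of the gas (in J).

n = P₁V₁/(RT₁) = 437×28.2/(8.314×533) = 2.78 mol.
Polytropic n=1.54: T₂ = T₁(V₁/V₂)^(n−1) = 533×(2.72)^0.54 = 914 K; P₂ = P₁(V₁/V₂)^n = 2040 kPa.
For an ideal gas ΔU = nCvΔT with Cv = (5/2)R = 20.8 J/(mol·K).
ΔU = 2.78×20.8×(914−533) = 22000 J.

22000 J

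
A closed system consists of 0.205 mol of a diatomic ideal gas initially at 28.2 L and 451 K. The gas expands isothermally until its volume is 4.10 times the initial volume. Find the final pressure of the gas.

P₁ = nRT₁/V₁ = 0.205×8.314×451/28.2 = 27.3 kPa.
Isothermal: T stays 451 K; PV = const ⇒ V₂ = 116 L, P₂ = 6.65 kPa.

6.65 kPa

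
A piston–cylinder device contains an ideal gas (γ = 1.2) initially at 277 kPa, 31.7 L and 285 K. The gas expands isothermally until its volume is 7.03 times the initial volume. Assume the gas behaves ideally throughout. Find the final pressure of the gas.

Isothermal: T stays 285 K; PV = const ⇒ V₂ = 223 L, P₂ = 39.4 kPa.

39.4 kPa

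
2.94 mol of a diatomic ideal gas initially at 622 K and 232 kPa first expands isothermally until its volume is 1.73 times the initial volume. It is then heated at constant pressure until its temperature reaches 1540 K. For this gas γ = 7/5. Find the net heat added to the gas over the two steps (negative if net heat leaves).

V₁ = nRT₁/P₁ = 2.94×8.314×622/232 = 65.5 L.
Step 1 — Isothermal: T stays 622 K; PV = const ⇒ V₂ = 113 L, P₂ = 134 kPa.
ΔU = 0 (ideal gas, T constant).
W = nRT ln(V₂/V₁) = 2.94×8.314×622×ln(1.73) = 8330 J.
Q = ΔU + W = 8330 J.
State after step 1: P = 134 kPa, V = 113 L, T = 622 K.
Step 2 — Isobaric: P stays 134 kPa; V/T = const ⇒ T₂ = 1540 K, V₂ = 281 L.
W = PΔV = 134×(281−113) kPa·L = 22400 J.
ΔU = nCvΔT = 2.94×20.8×(1540−622) = 56100 J.
Q = ΔU + W = nCpΔT = 78500 J.
Net over both steps: W = 30800 J, Q = 86900 J, ΔU = 56100 J.

86900 J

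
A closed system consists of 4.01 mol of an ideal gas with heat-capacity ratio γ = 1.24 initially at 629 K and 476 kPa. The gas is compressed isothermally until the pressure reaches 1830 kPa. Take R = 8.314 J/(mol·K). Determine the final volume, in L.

V₁ = nRT₁/P₁ = 4.01×8.314×629/476 = 44.1 L.
Isothermal: T stays 629 K; PV = const ⇒ V₂ = 11.5 L, P₂ = 1830 kPa.

11.5 L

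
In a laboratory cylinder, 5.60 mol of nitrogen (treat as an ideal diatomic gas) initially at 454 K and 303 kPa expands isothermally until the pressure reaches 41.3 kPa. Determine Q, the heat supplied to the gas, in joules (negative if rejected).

V₁ = nRT₁/P₁ = 5.60×8.314×454/303 = 69.8 L.
Isothermal: T stays 454 K; PV = const ⇒ V₂ = 512 L, P₂ = 41.3 kPa.
ΔU = 0 (ideal gas, T constant).
W = nRT ln(V₂/V₁) = 5.60×8.314×454×ln(7.34) = 42100 J.
Q = ΔU + W = 42100 J.

42100 J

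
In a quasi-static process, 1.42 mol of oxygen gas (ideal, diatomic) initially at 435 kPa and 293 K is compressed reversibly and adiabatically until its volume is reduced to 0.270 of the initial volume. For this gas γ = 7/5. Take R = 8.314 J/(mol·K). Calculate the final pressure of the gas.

2720 kPa

V₁ = nRT₁/P₁ = 1.42×8.314×293/435 = 7.95 L.
Adiabatic: TV^(γ−1) = const ⇒ T₂ = 293×(3.70)^0.400 = 495 K; PV^γ = const ⇒ P₂ = 2720 kPa.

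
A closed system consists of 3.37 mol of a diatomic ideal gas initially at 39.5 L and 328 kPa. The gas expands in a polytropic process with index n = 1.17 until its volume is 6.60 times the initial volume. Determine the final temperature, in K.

336 K

T₁ = P₁V₁/(nR) = 328×39.5/(3.37×8.314) = 462 K.
Polytropic n=1.17: T₂ = T₁(V₁/V₂)^(n−1) = 462×(0.152)^0.17 = 336 K; P₂ = P₁(V₁/V₂)^n = 36.1 kPa.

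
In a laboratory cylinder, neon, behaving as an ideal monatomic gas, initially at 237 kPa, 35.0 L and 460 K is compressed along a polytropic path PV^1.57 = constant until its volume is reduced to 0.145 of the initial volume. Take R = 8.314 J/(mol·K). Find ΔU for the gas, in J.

n = P₁V₁/(RT₁) = 237×35.0/(8.314×460) = 2.17 mol.
Polytropic n=1.57: T₂ = T₁(V₁/V₂)^(n−1) = 460×(6.90)^0.57 = 1380 K; P₂ = P₁(V₁/V₂)^n = 4910 kPa.
For an ideal gas ΔU = nCvΔT with Cv = (3/2)R = 12.5 J/(mol·K).
ΔU = 2.17×12.5×(1380−460) = 25000 J.

25000 J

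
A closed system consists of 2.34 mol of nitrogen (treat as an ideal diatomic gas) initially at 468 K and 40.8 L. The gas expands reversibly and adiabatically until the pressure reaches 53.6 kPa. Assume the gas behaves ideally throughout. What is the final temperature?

311 K

P₁ = nRT₁/V₁ = 2.34×8.314×468/40.8 = 223 kPa.
Adiabatic: T₂/T₁ = (P₂/P₁)^((γ−1)/γ) ⇒ T₂ = 468×(0.240)^0.286 = 311 K; V₂ = 113 L.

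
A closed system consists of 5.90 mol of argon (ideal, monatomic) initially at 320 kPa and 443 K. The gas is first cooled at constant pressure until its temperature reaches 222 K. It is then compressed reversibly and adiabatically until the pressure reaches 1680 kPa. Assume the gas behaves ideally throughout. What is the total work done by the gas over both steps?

-26200 J

V₁ = nRT₁/P₁ = 5.90×8.314×443/320 = 67.9 L.
Step 1 — Isobaric: P stays 320 kPa; V/T = const ⇒ T₂ = 222 K, V₂ = 34.0 L.
W = PΔV = 320×(34.0−67.9) kPa·L = -10800 J.
ΔU = nCvΔT = 5.90×12.5×(222−443) = -16300 J.
Q = ΔU + W = nCpΔT = -27100 J.
State after step 1: P = 320 kPa, V = 34.0 L, T = 222 K.
Step 2 — Adiabatic: T₂/T₁ = (P₂/P₁)^((γ−1)/γ) ⇒ T₂ = 222×(5.25)^0.400 = 431 K; V₂ = 12.6 L.
ΔU = nCvΔT = 5.90×12.5×(431−222) = 15400 J.
Q = 0 for an adiabatic process, so W = −ΔU = -15400 J.
Net over both steps: W = -26200 J, Q = -27100 J, ΔU = -887 J.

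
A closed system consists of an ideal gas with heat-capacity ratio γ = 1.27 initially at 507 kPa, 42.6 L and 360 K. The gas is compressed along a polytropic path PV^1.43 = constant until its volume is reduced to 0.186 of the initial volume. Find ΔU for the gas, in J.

n = P₁V₁/(RT₁) = 507×42.6/(8.314×360) = 7.22 mol.
Polytropic n=1.43: T₂ = T₁(V₁/V₂)^(n−1) = 360×(5.38)^0.43 = 742 K; P₂ = P₁(V₁/V₂)^n = 5620 kPa.
For an ideal gas ΔU = nCvΔT with Cv = R/(γ−1) = 30.8 J/(mol·K).
ΔU = 7.22×30.8×(742−360) = 84900 J.

84900 J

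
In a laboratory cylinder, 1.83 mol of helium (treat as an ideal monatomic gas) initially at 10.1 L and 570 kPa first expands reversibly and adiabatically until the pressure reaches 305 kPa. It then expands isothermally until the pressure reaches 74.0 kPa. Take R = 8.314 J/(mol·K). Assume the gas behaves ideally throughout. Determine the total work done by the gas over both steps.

8260 J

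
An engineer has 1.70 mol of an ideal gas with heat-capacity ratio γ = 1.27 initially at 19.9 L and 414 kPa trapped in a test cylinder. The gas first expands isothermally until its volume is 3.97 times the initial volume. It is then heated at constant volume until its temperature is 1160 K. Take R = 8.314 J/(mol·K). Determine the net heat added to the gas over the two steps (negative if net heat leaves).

41600 J

T₁ = P₁V₁/(nR) = 414×19.9/(1.70×8.314) = 583 K.
Step 1 — Isothermal: T stays 583 K; PV = const ⇒ V₂ = 79.0 L, P₂ = 104 kPa.
ΔU = 0 (ideal gas, T constant).
W = nRT ln(V₂/V₁) = 1.70×8.314×583×ln(3.97) = 11400 J.
Q = ΔU + W = 11400 J.
State after step 1: P = 104 kPa, V = 79.0 L, T = 583 K.
Step 2 — Isochoric: V stays 79.0 L; P/T = const ⇒ T₂ = 1160 K, P₂ = 208 kPa.
W = 0 (no volume change).
ΔU = nCvΔT = 1.70×30.8×(1160−583) = 30200 J.
Q = ΔU = 30200 J.
Net over both steps: W = 11400 J, Q = 41600 J, ΔU = 30200 J.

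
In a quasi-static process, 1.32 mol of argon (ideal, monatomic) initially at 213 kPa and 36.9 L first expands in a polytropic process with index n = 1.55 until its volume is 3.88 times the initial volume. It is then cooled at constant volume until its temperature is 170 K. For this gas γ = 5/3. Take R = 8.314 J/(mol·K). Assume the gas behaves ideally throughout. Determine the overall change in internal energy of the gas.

T₁ = P₁V₁/(nR) = 213×36.9/(1.32×8.314) = 716 K.
Step 1 — Polytropic n=1.55: T₂ = T₁(V₁/V₂)^(n−1) = 716×(0.258)^0.55 = 340 K; P₂ = P₁(V₁/V₂)^n = 26.0 kPa.
W = (P₁V₁−P₂V₂)/(n−1) = (213×36.9−26.0×143)/0.55 = 7510 J.
ΔU = nCvΔT = 1.32×12.5×(340−716) = -6200 J.
Q = ΔU + W = 1310 J.
State after step 1: P = 26.0 kPa, V = 143 L, T = 340 K.
Step 2 — Isochoric: V stays 143 L; P/T = const ⇒ T₂ = 170 K, P₂ = 13.0 kPa.
W = 0 (no volume change).
ΔU = nCvΔT = 1.32×12.5×(170−340) = -2790 J.
Q = ΔU = -2790 J.
Net over both steps: W = 7510 J, Q = -1480 J, ΔU = -8990 J.

-8990 J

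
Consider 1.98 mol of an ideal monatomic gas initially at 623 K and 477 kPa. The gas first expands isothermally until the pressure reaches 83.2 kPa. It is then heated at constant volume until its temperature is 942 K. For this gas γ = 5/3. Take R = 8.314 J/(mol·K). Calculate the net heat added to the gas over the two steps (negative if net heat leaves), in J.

V₁ = nRT₁/P₁ = 1.98×8.314×623/477 = 21.5 L.
Step 1 — Isothermal: T stays 623 K; PV = const ⇒ V₂ = 123 L, P₂ = 83.2 kPa.
ΔU = 0 (ideal gas, T constant).
W = nRT ln(V₂/V₁) = 1.98×8.314×623×ln(5.73) = 17900 J.
Q = ΔU + W = 17900 J.
State after step 1: P = 83.2 kPa, V = 123 L, T = 623 K.
Step 2 — Isochoric: V stays 123 L; P/T = const ⇒ T₂ = 942 K, P₂ = 126 kPa.
W = 0 (no volume change).
ΔU = nCvΔT = 1.98×12.5×(942−623) = 7880 J.
Q = ΔU = 7880 J.
Net over both steps: W = 17900 J, Q = 25800 J, ΔU = 7880 J.

25800 J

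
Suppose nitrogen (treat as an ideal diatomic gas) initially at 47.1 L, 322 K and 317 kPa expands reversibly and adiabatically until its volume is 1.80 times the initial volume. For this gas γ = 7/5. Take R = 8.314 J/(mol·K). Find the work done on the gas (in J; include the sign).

-7820 J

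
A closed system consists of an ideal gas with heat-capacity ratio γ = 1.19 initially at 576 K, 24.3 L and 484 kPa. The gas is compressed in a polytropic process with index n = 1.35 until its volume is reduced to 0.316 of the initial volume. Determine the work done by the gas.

-16700 J

n = P₁V₁/(RT₁) = 484×24.3/(8.314×576) = 2.46 mol.
Polytropic n=1.35: T₂ = T₁(V₁/V₂)^(n−1) = 576×(3.16)^0.35 = 862 K; P₂ = P₁(V₁/V₂)^n = 2290 kPa.
W = (P₁V₁−P₂V₂)/(n−1) = (484×24.3−2290×7.68)/0.35 = -16700 J.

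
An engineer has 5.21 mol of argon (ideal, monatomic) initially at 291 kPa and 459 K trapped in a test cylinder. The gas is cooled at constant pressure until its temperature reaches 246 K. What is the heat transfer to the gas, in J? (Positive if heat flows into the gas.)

-23100 J

V₁ = nRT₁/P₁ = 5.21×8.314×459/291 = 68.3 L.
Isobaric: P stays 291 kPa; V/T = const ⇒ T₂ = 246 K, V₂ = 36.6 L.
W = PΔV = 291×(36.6−68.3) kPa·L = -9230 J.
ΔU = nCvΔT = 5.21×12.5×(246−459) = -13800 J.
Q = ΔU + W = nCpΔT = -23100 J.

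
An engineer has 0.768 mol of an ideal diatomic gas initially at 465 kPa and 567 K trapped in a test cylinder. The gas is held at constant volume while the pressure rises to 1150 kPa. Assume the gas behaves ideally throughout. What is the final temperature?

1400 K

V₁ = nRT₁/P₁ = 0.768×8.314×567/465 = 7.79 L.
Isochoric: V stays 7.79 L; P/T = const ⇒ T₂ = 1400 K, P₂ = 1150 kPa.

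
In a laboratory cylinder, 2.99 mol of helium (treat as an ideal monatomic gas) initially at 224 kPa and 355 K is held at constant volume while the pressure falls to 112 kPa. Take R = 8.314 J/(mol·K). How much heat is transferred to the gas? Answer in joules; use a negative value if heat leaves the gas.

-6620 J

V₁ = nRT₁/P₁ = 2.99×8.314×355/224 = 39.4 L.
Isochoric: V stays 39.4 L; P/T = const ⇒ T₂ = 178 K, P₂ = 112 kPa.
W = 0 (no volume change).
ΔU = nCvΔT = 2.99×12.5×(178−355) = -6620 J.
Q = ΔU = -6620 J.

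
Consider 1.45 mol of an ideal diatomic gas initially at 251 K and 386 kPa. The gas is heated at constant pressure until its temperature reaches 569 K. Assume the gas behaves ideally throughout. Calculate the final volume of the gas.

V₁ = nRT₁/P₁ = 1.45×8.314×251/386 = 7.84 L.
Isobaric: P stays 386 kPa; V/T = const ⇒ T₂ = 569 K, V₂ = 17.8 L.

17.8 L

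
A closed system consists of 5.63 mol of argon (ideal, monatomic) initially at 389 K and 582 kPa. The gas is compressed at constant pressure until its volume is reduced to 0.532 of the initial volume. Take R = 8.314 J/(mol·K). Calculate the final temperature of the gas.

207 K

V₁ = nRT₁/P₁ = 5.63×8.314×389/582 = 31.3 L.
Isobaric: P stays 582 kPa; V/T = const ⇒ T₂ = 207 K, V₂ = 16.6 L.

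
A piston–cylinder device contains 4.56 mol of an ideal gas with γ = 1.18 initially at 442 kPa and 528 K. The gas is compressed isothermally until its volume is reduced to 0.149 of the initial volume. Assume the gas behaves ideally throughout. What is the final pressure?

V₁ = nRT₁/P₁ = 4.56×8.314×528/442 = 45.3 L.
Isothermal: T stays 528 K; PV = const ⇒ V₂ = 6.75 L, P₂ = 2970 kPa.

2970 kPa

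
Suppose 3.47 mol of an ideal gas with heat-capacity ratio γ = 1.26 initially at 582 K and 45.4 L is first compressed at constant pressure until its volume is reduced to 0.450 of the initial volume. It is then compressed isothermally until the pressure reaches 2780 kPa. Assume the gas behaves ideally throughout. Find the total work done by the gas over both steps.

P₁ = nRT₁/V₁ = 3.47×8.314×582/45.4 = 370 kPa.
Step 1 — Isobaric: P stays 370 kPa; V/T = const ⇒ T₂ = 262 K, V₂ = 20.4 L.
W = PΔV = 370×(20.4−45.4) kPa·L = -9230 J.
ΔU = nCvΔT = 3.47×32.0×(262−582) = -35500 J.
Q = ΔU + W = nCpΔT = -44800 J.
State after step 1: P = 370 kPa, V = 20.4 L, T = 262 K.
Step 2 — Isothermal: T stays 262 K; PV = const ⇒ V₂ = 2.72 L, P₂ = 2780 kPa.
ΔU = 0 (ideal gas, T constant).
W = nRT ln(V₂/V₁) = 3.47×8.314×262×ln(0.133) = -15200 J.
Q = ΔU + W = -15200 J.
Net over both steps: W = -24500 J, Q = -60000 J, ΔU = -35500 J.

-24500 J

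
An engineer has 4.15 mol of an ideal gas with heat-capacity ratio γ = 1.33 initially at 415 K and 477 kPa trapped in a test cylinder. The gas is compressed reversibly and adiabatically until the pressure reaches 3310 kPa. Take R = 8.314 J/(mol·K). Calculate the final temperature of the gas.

V₁ = nRT₁/P₁ = 4.15×8.314×415/477 = 30.0 L.
Adiabatic: T₂/T₁ = (P₂/P₁)^((γ−1)/γ) ⇒ T₂ = 415×(6.94)^0.248 = 671 K; V₂ = 7.00 L.

671 K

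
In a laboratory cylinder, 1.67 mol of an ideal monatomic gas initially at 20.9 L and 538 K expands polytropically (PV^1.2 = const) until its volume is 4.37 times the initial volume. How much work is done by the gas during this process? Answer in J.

9540 J

P₁ = nRT₁/V₁ = 1.67×8.314×538/20.9 = 357 kPa.
Polytropic n=1.2: T₂ = T₁(V₁/V₂)^(n−1) = 538×(0.229)^0.20 = 401 K; P₂ = P₁(V₁/V₂)^n = 60.9 kPa.
W = (P₁V₁−P₂V₂)/(n−1) = (357×20.9−60.9×91.3)/0.20 = 9540 J.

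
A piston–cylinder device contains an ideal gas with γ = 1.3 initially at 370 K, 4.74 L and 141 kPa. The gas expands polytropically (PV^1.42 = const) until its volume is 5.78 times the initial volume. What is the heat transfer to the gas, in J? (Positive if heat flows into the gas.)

n = P₁V₁/(RT₁) = 141×4.74/(8.314×370) = 0.217 mol.
Polytropic n=1.42: T₂ = T₁(V₁/V₂)^(n−1) = 370×(0.173)^0.42 = 177 K; P₂ = P₁(V₁/V₂)^n = 11.7 kPa.
W = (P₁V₁−P₂V₂)/(n−1) = (141×4.74−11.7×27.4)/0.42 = 830 J.
ΔU = nCvΔT = 0.217×27.7×(177−370) = -1160 J.
Q = ΔU + W = -332 J.

-332 J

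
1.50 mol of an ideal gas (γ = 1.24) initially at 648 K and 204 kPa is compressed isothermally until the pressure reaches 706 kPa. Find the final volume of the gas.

11.4 L

V₁ = nRT₁/P₁ = 1.50×8.314×648/204 = 39.6 L.
Isothermal: T stays 648 K; PV = const ⇒ V₂ = 11.4 L, P₂ = 706 kPa.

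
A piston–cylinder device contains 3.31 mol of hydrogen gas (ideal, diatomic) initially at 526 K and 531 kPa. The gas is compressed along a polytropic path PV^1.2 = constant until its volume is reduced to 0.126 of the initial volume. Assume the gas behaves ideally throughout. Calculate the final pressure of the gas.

6380 kPa

V₁ = nRT₁/P₁ = 3.31×8.314×526/531 = 27.3 L.
Polytropic n=1.2: T₂ = T₁(V₁/V₂)^(n−1) = 526×(7.94)^0.20 = 796 K; P₂ = P₁(V₁/V₂)^n = 6380 kPa.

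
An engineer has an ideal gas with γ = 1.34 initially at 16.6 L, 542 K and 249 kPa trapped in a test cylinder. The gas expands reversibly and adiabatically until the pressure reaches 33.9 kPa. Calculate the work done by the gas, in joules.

n = P₁V₁/(RT₁) = 249×16.6/(8.314×542) = 0.917 mol.
Adiabatic: T₂/T₁ = (P₂/P₁)^((γ−1)/γ) ⇒ T₂ = 542×(0.136)^0.254 = 327 K; V₂ = 73.5 L.
ΔU = nCvΔT = 0.917×24.5×(327−542) = -4830 J.
Q = 0 for an adiabatic process, so W = −ΔU = 4830 J.

4830 J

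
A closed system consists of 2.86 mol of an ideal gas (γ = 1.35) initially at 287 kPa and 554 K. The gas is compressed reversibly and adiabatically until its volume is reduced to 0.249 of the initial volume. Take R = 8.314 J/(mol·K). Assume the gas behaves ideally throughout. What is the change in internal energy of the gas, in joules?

23600 J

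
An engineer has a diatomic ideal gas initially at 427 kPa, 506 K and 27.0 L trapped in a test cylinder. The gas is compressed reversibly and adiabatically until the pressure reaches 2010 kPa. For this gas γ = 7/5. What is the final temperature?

Adiabatic: T₂/T₁ = (P₂/P₁)^((γ−1)/γ) ⇒ T₂ = 506×(4.71)^0.286 = 788 K; V₂ = 8.93 L.

788 K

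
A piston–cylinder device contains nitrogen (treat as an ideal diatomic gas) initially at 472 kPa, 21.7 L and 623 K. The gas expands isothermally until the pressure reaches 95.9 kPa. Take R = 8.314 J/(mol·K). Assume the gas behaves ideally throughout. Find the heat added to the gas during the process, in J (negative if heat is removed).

16300 J

n = P₁V₁/(RT₁) = 472×21.7/(8.314×623) = 1.98 mol.
Isothermal: T stays 623 K; PV = const ⇒ V₂ = 107 L, P₂ = 95.9 kPa.
ΔU = 0 (ideal gas, T constant).
W = nRT ln(V₂/V₁) = 1.98×8.314×623×ln(4.92) = 16300 J.
Q = ΔU + W = 16300 J.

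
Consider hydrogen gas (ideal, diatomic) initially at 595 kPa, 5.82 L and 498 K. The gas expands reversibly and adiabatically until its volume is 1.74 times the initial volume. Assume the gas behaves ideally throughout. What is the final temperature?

399 K

Adiabatic: TV^(γ−1) = const ⇒ T₂ = 498×(0.575)^0.400 = 399 K; PV^γ = const ⇒ P₂ = 274 kPa.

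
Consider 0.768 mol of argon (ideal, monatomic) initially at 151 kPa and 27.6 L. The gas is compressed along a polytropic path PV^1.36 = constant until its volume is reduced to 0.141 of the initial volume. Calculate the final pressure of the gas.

T₁ = P₁V₁/(nR) = 151×27.6/(0.768×8.314) = 653 K.
Polytropic n=1.36: T₂ = T₁(V₁/V₂)^(n−1) = 653×(7.09)^0.36 = 1320 K; P₂ = P₁(V₁/V₂)^n = 2170 kPa.

2170 kPa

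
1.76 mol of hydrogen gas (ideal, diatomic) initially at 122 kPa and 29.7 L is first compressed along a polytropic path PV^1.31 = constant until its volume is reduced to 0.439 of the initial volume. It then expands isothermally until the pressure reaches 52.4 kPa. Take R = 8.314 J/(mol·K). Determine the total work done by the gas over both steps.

T₁ = P₁V₁/(nR) = 122×29.7/(1.76×8.314) = 248 K.
Step 1 — Polytropic n=1.31: T₂ = T₁(V₁/V₂)^(n−1) = 248×(2.28)^0.31 = 320 K; P₂ = P₁(V₁/V₂)^n = 359 kPa.
W = (P₁V₁−P₂V₂)/(n−1) = (122×29.7−359×13.0)/0.31 = -3400 J.
ΔU = nCvΔT = 1.76×20.8×(320−248) = 2630 J.
Q = ΔU + W = -765 J.
State after step 1: P = 359 kPa, V = 13.0 L, T = 320 K.
Step 2 — Isothermal: T stays 320 K; PV = const ⇒ V₂ = 89.3 L, P₂ = 52.4 kPa.
ΔU = 0 (ideal gas, T constant).
W = nRT ln(V₂/V₁) = 1.76×8.314×320×ln(6.85) = 9000 J.
Q = ΔU + W = 9000 J.
Net over both steps: W = 5600 J, Q = 8230 J, ΔU = 2630 J.

5600 J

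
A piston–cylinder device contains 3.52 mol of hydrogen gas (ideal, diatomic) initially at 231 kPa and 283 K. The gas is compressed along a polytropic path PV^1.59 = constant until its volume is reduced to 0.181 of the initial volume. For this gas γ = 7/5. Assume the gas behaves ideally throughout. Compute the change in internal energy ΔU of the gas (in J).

36100 J

V₁ = nRT₁/P₁ = 3.52×8.314×283/231 = 35.9 L.
Polytropic n=1.59: T₂ = T₁(V₁/V₂)^(n−1) = 283×(5.52)^0.59 = 776 K; P₂ = P₁(V₁/V₂)^n = 3500 kPa.
For an ideal gas ΔU = nCvΔT with Cv = (5/2)R = 20.8 J/(mol·K).
ΔU = 3.52×20.8×(776−283) = 36100 J.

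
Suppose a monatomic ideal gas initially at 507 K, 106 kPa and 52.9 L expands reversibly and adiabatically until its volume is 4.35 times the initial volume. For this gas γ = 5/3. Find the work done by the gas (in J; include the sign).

n = P₁V₁/(RT₁) = 106×52.9/(8.314×507) = 1.33 mol.
Adiabatic: TV^(γ−1) = const ⇒ T₂ = 507×(0.230)^0.667 = 190 K; PV^γ = const ⇒ P₂ = 9.14 kPa.
ΔU = nCvΔT = 1.33×12.5×(190−507) = -5250 J.
Q = 0 for an adiabatic process, so W = −ΔU = 5250 J.

5250 J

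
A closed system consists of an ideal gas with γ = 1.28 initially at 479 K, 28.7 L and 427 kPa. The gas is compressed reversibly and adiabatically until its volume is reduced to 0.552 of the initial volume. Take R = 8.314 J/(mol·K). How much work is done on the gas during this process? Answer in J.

7920 J

n = P₁V₁/(RT₁) = 427×28.7/(8.314×479) = 3.08 mol.
Adiabatic: TV^(γ−1) = const ⇒ T₂ = 479×(1.81)^0.280 = 566 K; PV^γ = const ⇒ P₂ = 914 kPa.
ΔU = nCvΔT = 3.08×29.7×(566−479) = 7920 J.
Q = 0 for an adiabatic process, so W = −ΔU = -7920 J.
Work done on the gas = −W_by = 7920 J.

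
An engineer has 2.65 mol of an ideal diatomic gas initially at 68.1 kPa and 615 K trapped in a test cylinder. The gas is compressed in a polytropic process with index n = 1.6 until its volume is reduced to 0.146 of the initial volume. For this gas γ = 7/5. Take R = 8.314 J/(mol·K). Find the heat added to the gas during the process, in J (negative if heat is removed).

V₁ = nRT₁/P₁ = 2.65×8.314×615/68.1 = 199 L.
Polytropic n=1.6: T₂ = T₁(V₁/V₂)^(n−1) = 615×(6.85)^0.60 = 1950 K; P₂ = P₁(V₁/V₂)^n = 1480 kPa.
W = (P₁V₁−P₂V₂)/(n−1) = (68.1×199−1480×29.0)/0.60 = -49100 J.
ΔU = nCvΔT = 2.65×20.8×(1950−615) = 73600 J.
Q = ΔU + W = 24500 J.

24500 J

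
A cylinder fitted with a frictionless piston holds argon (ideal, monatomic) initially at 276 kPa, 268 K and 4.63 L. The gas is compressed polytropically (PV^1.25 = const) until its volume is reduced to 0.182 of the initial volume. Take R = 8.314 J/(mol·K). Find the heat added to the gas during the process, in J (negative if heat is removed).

n = P₁V₁/(RT₁) = 276×4.63/(8.314×268) = 0.574 mol.
Polytropic n=1.25: T₂ = T₁(V₁/V₂)^(n−1) = 268×(5.49)^0.25 = 410 K; P₂ = P₁(V₁/V₂)^n = 2320 kPa.
W = (P₁V₁−P₂V₂)/(n−1) = (276×4.63−2320×0.843)/0.25 = -2710 J.
ΔU = nCvΔT = 0.574×12.5×(410−268) = 1020 J.
Q = ΔU + W = -1700 J.

-1700 J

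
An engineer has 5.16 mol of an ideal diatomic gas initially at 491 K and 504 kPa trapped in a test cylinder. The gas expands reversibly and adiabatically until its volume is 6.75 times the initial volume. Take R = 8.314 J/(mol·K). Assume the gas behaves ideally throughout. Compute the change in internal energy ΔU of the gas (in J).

-28100 J

V₁ = nRT₁/P₁ = 5.16×8.314×491/504 = 41.8 L.
Adiabatic: TV^(γ−1) = const ⇒ T₂ = 491×(0.148)^0.400 = 229 K; PV^γ = const ⇒ P₂ = 34.8 kPa.
For an ideal gas ΔU = nCvΔT with Cv = (5/2)R = 20.8 J/(mol·K).
ΔU = 5.16×20.8×(229−491) = -28100 J.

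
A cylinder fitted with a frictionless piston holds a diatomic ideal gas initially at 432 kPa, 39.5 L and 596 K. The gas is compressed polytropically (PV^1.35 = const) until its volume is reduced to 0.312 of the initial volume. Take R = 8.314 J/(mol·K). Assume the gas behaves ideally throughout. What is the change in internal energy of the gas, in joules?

21500 J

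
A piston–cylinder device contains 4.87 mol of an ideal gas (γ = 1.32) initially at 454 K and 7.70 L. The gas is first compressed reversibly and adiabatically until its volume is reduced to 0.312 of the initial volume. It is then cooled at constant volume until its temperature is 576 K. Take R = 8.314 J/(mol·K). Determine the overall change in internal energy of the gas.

15400 J

P₁ = nRT₁/V₁ = 4.87×8.314×454/7.70 = 2390 kPa.
Step 1 — Adiabatic: TV^(γ−1) = const ⇒ T₂ = 454×(3.21)^0.320 = 659 K; PV^γ = const ⇒ P₂ = 11100 kPa.
ΔU = nCvΔT = 4.87×26.0×(659−454) = 25900 J.
Q = 0 for an adiabatic process, so W = −ΔU = -25900 J.
State after step 1: P = 11100 kPa, V = 2.40 L, T = 659 K.
Step 2 — Isochoric: V stays 2.40 L; P/T = const ⇒ T₂ = 576 K, P₂ = 9710 kPa.
W = 0 (no volume change).
ΔU = nCvΔT = 4.87×26.0×(576−659) = -10500 J.
Q = ΔU = -10500 J.
Net over both steps: W = -25900 J, Q = -10500 J, ΔU = 15400 J.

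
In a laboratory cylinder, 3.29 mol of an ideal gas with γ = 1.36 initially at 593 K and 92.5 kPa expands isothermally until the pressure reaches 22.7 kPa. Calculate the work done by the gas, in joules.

22800 J

V₁ = nRT₁/P₁ = 3.29×8.314×593/92.5 = 175 L.
Isothermal: T stays 593 K; PV = const ⇒ V₂ = 715 L, P₂ = 22.7 kPa.
W = nRT ln(V₂/V₁) = 3.29×8.314×593×ln(4.07) = 22800 J.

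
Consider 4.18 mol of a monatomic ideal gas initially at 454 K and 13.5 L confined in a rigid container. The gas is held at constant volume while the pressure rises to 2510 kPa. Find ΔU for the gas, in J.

27200 J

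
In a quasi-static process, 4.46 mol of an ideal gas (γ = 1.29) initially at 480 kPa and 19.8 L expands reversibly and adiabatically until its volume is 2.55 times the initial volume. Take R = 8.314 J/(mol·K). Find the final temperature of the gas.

T₁ = P₁V₁/(nR) = 480×19.8/(4.46×8.314) = 256 K.
Adiabatic: TV^(γ−1) = const ⇒ T₂ = 256×(0.392)^0.290 = 195 K; PV^γ = const ⇒ P₂ = 143 kPa.

195 K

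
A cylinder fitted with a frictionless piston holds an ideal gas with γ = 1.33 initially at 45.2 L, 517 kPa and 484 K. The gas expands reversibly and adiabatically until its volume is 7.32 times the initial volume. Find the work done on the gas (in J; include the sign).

-34100 J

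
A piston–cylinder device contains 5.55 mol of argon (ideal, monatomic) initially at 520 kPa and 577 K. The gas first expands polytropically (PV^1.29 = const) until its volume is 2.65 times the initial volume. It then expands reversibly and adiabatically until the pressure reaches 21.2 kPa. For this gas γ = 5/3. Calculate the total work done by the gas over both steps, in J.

38900 J

V₁ = nRT₁/P₁ = 5.55×8.314×577/520 = 51.2 L.
Step 1 — Polytropic n=1.29: T₂ = T₁(V₁/V₂)^(n−1) = 577×(0.377)^0.29 = 435 K; P₂ = P₁(V₁/V₂)^n = 148 kPa.
W = (P₁V₁−P₂V₂)/(n−1) = (520×51.2−148×136)/0.29 = 22600 J.
ΔU = nCvΔT = 5.55×12.5×(435−577) = -9830 J.
Q = ΔU + W = 12800 J.
State after step 1: P = 148 kPa, V = 136 L, T = 435 K.
Step 2 — Adiabatic: T₂/T₁ = (P₂/P₁)^((γ−1)/γ) ⇒ T₂ = 435×(0.143)^0.400 = 200 K; V₂ = 435 L.
ΔU = nCvΔT = 5.55×12.5×(200−435) = -16300 J.
Q = 0 for an adiabatic process, so W = −ΔU = 16300 J.
Net over both steps: W = 38900 J, Q = 12800 J, ΔU = -26100 J.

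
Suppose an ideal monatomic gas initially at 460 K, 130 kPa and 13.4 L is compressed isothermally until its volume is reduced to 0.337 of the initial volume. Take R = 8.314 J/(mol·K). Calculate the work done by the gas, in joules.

n = P₁V₁/(RT₁) = 130×13.4/(8.314×460) = 0.455 mol.
Isothermal: T stays 460 K; PV = const ⇒ V₂ = 4.52 L, P₂ = 386 kPa.
W = nRT ln(V₂/V₁) = 0.455×8.314×460×ln(0.337) = -1890 J.

-1890 J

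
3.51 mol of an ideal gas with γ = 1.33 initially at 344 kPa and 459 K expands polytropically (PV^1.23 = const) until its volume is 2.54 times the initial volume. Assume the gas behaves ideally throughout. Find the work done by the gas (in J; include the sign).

V₁ = nRT₁/P₁ = 3.51×8.314×459/344 = 38.9 L.
Polytropic n=1.23: T₂ = T₁(V₁/V₂)^(n−1) = 459×(0.394)^0.23 = 370 K; P₂ = P₁(V₁/V₂)^n = 109 kPa.
W = (P₁V₁−P₂V₂)/(n−1) = (344×38.9−109×98.9)/0.23 = 11200 J.

11200 J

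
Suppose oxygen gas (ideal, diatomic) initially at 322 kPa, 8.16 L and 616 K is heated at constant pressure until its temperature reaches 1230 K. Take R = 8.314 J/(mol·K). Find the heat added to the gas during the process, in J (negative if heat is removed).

9170 J

n = P₁V₁/(RT₁) = 322×8.16/(8.314×616) = 0.513 mol.
Isobaric: P stays 322 kPa; V/T = const ⇒ T₂ = 1230 K, V₂ = 16.3 L.
W = PΔV = 322×(16.3−8.16) kPa·L = 2620 J.
ΔU = nCvΔT = 0.513×20.8×(1230−616) = 6550 J.
Q = ΔU + W = nCpΔT = 9170 J.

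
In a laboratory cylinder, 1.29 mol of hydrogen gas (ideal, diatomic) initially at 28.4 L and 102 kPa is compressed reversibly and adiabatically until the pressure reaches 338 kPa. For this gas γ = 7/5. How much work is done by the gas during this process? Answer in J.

-2960 J

T₁ = P₁V₁/(nR) = 102×28.4/(1.29×8.314) = 270 K.
Adiabatic: T₂/T₁ = (P₂/P₁)^((γ−1)/γ) ⇒ T₂ = 270×(3.31)^0.286 = 380 K; V₂ = 12.1 L.
ΔU = nCvΔT = 1.29×20.8×(380−270) = 2960 J.
Q = 0 for an adiabatic process, so W = −ΔU = -2960 J.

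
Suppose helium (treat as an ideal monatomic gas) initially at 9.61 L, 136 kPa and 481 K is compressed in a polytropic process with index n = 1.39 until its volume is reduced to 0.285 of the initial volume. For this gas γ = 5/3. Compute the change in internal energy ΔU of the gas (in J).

1240 J

n = P₁V₁/(RT₁) = 136×9.61/(8.314×481) = 0.327 mol.
Polytropic n=1.39: T₂ = T₁(V₁/V₂)^(n−1) = 481×(3.51)^0.39 = 785 K; P₂ = P₁(V₁/V₂)^n = 779 kPa.
For an ideal gas ΔU = nCvΔT with Cv = (3/2)R = 12.5 J/(mol·K).
ΔU = 0.327×12.5×(785−481) = 1240 J.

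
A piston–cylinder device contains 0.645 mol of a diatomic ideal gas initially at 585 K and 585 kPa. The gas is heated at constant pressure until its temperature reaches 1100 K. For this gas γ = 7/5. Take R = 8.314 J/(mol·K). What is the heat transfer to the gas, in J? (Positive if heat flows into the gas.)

V₁ = nRT₁/P₁ = 0.645×8.314×585/585 = 5.36 L.
Isobaric: P stays 585 kPa; V/T = const ⇒ T₂ = 1100 K, V₂ = 10.1 L.
W = PΔV = 585×(10.1−5.36) kPa·L = 2760 J.
ΔU = nCvΔT = 0.645×20.8×(1100−585) = 6900 J.
Q = ΔU + W = nCpΔT = 9670 J.

9670 J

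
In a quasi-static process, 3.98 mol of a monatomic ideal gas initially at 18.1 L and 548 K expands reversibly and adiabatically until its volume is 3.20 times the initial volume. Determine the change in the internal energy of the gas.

-14700 J

P₁ = nRT₁/V₁ = 3.98×8.314×548/18.1 = 1000 kPa.
Adiabatic: TV^(γ−1) = const ⇒ T₂ = 548×(0.312)^0.667 = 252 K; PV^γ = const ⇒ P₂ = 144 kPa.
For an ideal gas ΔU = nCvΔT with Cv = (3/2)R = 12.5 J/(mol·K).
ΔU = 3.98×12.5×(252−548) = -14700 J.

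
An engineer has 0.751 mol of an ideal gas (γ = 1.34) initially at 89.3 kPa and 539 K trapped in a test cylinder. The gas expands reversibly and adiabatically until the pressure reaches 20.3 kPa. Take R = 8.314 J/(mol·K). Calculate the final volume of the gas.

114 L

V₁ = nRT₁/P₁ = 0.751×8.314×539/89.3 = 37.7 L.
Adiabatic: T₂/T₁ = (P₂/P₁)^((γ−1)/γ) ⇒ T₂ = 539×(0.227)^0.254 = 370 K; V₂ = 114 L.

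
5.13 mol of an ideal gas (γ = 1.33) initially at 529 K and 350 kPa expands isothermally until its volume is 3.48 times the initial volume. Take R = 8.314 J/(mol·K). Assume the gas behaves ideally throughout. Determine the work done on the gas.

V₁ = nRT₁/P₁ = 5.13×8.314×529/350 = 64.5 L.
Isothermal: T stays 529 K; PV = const ⇒ V₂ = 224 L, P₂ = 101 kPa.
W = nRT ln(V₂/V₁) = 5.13×8.314×529×ln(3.48) = 28100 J.
Work done on the gas = −W_by = -28100 J.

-28100 J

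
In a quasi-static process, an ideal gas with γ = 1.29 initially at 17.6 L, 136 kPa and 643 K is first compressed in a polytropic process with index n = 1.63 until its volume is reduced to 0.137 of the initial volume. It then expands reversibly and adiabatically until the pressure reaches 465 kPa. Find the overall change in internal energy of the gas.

10100 J

n = P₁V₁/(RT₁) = 136×17.6/(8.314×643) = 0.448 mol.
Step 1 — Polytropic n=1.63: T₂ = T₁(V₁/V₂)^(n−1) = 643×(7.30)^0.63 = 2250 K; P₂ = P₁(V₁/V₂)^n = 3470 kPa.
W = (P₁V₁−P₂V₂)/(n−1) = (136×17.6−3470×2.41)/0.63 = -9490 J.
ΔU = nCvΔT = 0.448×28.7×(2250−643) = 20600 J.
Q = ΔU + W = 11100 J.
State after step 1: P = 3470 kPa, V = 2.41 L, T = 2250 K.
Step 2 — Adiabatic: T₂/T₁ = (P₂/P₁)^((γ−1)/γ) ⇒ T₂ = 2250×(0.134)^0.225 = 1430 K; V₂ = 11.5 L.
ΔU = nCvΔT = 0.448×28.7×(1430−2250) = -10500 J.
Q = 0 for an adiabatic process, so W = −ΔU = 10500 J.
Net over both steps: W = 1010 J, Q = 11100 J, ΔU = 10100 J.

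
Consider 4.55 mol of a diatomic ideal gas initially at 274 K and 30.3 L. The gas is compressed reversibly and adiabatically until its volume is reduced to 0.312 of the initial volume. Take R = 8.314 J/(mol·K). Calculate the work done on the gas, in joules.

15400 J

P₁ = nRT₁/V₁ = 4.55×8.314×274/30.3 = 342 kPa.
Adiabatic: TV^(γ−1) = const ⇒ T₂ = 274×(3.21)^0.400 = 437 K; PV^γ = const ⇒ P₂ = 1750 kPa.
ΔU = nCvΔT = 4.55×20.8×(437−274) = 15400 J.
Q = 0 for an adiabatic process, so W = −ΔU = -15400 J.
Work done on the gas = −W_by = 15400 J.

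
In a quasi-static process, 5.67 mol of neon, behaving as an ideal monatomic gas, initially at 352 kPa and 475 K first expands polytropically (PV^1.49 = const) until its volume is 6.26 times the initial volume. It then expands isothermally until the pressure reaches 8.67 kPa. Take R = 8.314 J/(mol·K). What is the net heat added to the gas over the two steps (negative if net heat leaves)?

16000 J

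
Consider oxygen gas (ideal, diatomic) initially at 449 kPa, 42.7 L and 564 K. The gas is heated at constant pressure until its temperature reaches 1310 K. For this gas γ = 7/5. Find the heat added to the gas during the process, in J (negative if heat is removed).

n = P₁V₁/(RT₁) = 449×42.7/(8.314×564) = 4.09 mol.
Isobaric: P stays 449 kPa; V/T = const ⇒ T₂ = 1310 K, V₂ = 99.2 L.
W = PΔV = 449×(99.2−42.7) kPa·L = 25400 J.
ΔU = nCvΔT = 4.09×20.8×(1310−564) = 63400 J.
Q = ΔU + W = nCpΔT = 88800 J.

88800 J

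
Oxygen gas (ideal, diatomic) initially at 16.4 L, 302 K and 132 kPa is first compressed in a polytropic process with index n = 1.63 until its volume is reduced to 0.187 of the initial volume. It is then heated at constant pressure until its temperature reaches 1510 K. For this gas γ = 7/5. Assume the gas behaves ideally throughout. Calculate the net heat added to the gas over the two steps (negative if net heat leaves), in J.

n = P₁V₁/(RT₁) = 132×16.4/(8.314×302) = 0.862 mol.
Step 1 — Polytropic n=1.63: T₂ = T₁(V₁/V₂)^(n−1) = 302×(5.35)^0.63 = 868 K; P₂ = P₁(V₁/V₂)^n = 2030 kPa.
W = (P₁V₁−P₂V₂)/(n−1) = (132×16.4−2030×3.07)/0.63 = -6450 J.
ΔU = nCvΔT = 0.862×20.8×(868−302) = 10200 J.
Q = ΔU + W = 3710 J.
State after step 1: P = 2030 kPa, V = 3.07 L, T = 868 K.
Step 2 — Isobaric: P stays 2030 kPa; V/T = const ⇒ T₂ = 1510 K, V₂ = 5.33 L.
W = PΔV = 2030×(5.33−3.07) kPa·L = 4600 J.
ΔU = nCvΔT = 0.862×20.8×(1510−868) = 11500 J.
Q = ΔU + W = nCpΔT = 16100 J.
Net over both steps: W = -1850 J, Q = 19800 J, ΔU = 21600 J.

19800 J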